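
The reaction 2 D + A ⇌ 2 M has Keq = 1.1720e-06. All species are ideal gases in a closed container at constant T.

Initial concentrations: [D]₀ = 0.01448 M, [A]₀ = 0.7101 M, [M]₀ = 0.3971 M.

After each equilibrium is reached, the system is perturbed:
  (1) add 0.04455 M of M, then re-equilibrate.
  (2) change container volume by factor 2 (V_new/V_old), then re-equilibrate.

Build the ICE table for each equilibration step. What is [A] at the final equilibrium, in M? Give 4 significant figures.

[A]_eq = 0.4654 M

Q₀ = 1059 vs Keq = 1.1720e-06 ⇒ Q>K, reverse
Step 1:
                    D           A           M
  I           0.01448      0.7101      0.3971
  C            0.3967      0.1983     -0.3967
  E            0.4112      0.9084  4.2425e-04
  solve Keq expr → x = -0.1983; check Q = 1.1720e-06
Then add 0.04455 M of M.
Step 2:
                    D           A           M
  I            0.4112      0.9084     0.04497
  C            0.0445     0.02225     -0.0445
  E            0.4557      0.9307  4.7588e-04
  solve Keq expr → x = -0.02225; check Q = 1.1720e-06
Then change container volume by factor 2 (V_new/V_old).
Step 3:
                    D           A           M
  I            0.2278      0.4653  2.3794e-04
  C        6.9634e-05  3.4817e-05 -6.9634e-05
  E            0.2279      0.4654  1.6831e-04
  solve Keq expr → x = -3.4817e-05; check Q = 1.1720e-06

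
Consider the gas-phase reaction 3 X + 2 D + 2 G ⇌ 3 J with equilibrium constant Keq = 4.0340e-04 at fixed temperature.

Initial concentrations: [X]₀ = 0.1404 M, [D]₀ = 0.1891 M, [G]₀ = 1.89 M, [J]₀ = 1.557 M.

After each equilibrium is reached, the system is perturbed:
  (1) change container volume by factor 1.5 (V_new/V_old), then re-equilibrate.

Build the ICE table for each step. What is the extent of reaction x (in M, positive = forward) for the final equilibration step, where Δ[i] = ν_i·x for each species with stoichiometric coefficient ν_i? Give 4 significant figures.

Q₀ = 1.0677e+04 vs Keq = 4.0340e-04 ⇒ Q>K, reverse
Step 1:
                    X           D           G           J
  init         0.1404      0.1891        1.89       1.557
  Δ             1.331      0.8875      0.8875      -1.331
  eq            1.472       1.077       2.778      0.2257
  solve Keq expr → x = -0.4438; check Q = 4.0340e-04
Then change container volume by factor 1.5 (V_new/V_old).
Step 2:
                    X           D           G           J
  init         0.9811      0.7178       1.852      0.1505
  Δ           0.05376     0.03584     0.03584    -0.05376
  eq            1.035      0.7536       1.888     0.09671
  solve Keq expr → x = -0.01792; check Q = 4.0340e-04

x = -0.01792 M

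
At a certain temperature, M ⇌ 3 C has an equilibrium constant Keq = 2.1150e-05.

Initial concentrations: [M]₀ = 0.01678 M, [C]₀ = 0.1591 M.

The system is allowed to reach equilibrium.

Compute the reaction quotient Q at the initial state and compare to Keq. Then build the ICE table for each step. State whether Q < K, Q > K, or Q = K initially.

Q₀ = 0.24 vs Keq = 2.1150e-05 ⇒ Q>K, reverse
Step 1:
                   M          C
  I          0.01678     0.1591
  C          0.04931    -0.1479
  E          0.06609    0.01118
  solve Keq expr → x = -0.04931; check Q = 2.1150e-05

Q₀ = 0.24; Q > K (proceeds reverse)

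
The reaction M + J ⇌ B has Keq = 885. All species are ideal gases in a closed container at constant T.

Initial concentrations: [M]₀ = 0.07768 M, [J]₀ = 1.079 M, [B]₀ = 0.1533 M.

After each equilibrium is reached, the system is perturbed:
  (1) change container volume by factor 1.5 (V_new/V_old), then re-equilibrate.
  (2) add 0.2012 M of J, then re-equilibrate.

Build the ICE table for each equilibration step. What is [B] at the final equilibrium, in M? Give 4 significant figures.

Q₀ = 1.829 vs Keq = 885 ⇒ Q<K, forward
Step 1:
                  M         J         B
  Initial   0.07768     1.079    0.1533
  Change   -0.07742  -0.07742   0.07742
  Equil   2.6029e-04     1.002    0.2307
  solve Keq expr → x = 0.07742; check Q = 885
Then change container volume by factor 1.5 (V_new/V_old).
Step 2:
                  M         J         B
  Initial 1.7353e-04    0.6677    0.1538
  Change  8.6583e-05 8.6583e-05 -8.6583e-05
  Equil   2.6011e-04    0.6678    0.1537
  solve Keq expr → x = -8.6583e-05; check Q = 885
Then add 0.2012 M of J.
Step 3:
                  M         J         B
  Initial 2.6011e-04     0.869    0.1537
  Change  -6.0131e-05 -6.0131e-05 6.0131e-05
  Equil   1.9998e-04    0.8689    0.1538
  solve Keq expr → x = 6.0131e-05; check Q = 885

[B]_eq = 0.1538 M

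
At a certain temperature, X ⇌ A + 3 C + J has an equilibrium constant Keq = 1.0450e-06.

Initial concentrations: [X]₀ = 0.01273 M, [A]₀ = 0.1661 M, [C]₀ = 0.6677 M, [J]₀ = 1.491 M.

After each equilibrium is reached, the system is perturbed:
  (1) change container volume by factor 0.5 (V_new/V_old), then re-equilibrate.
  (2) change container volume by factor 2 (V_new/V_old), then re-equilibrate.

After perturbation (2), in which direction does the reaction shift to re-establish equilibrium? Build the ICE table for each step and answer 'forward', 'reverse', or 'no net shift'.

Q₀ = 5.791 vs Keq = 1.0450e-06 ⇒ Q>K, reverse
Step 1:
                  X         A         C         J
  Initial   0.01273    0.1661    0.6677     1.491
  Change     0.1661   -0.1661   -0.4982   -0.1661
  Equil      0.1788 2.8966e-05    0.1695     1.325
  solve Keq expr → x = -0.1661; check Q = 1.0450e-06
Then change container volume by factor 0.5 (V_new/V_old).
Step 2:
                  X         A         C         J
  Initial    0.3576 5.7932e-05     0.339      2.65
  Change  5.4305e-05 -5.4305e-05 -1.6292e-04 -5.4305e-05
  Equil      0.3577 3.6266e-06    0.3388      2.65
  solve Keq expr → x = -5.4305e-05; check Q = 1.0450e-06
Then change container volume by factor 2 (V_new/V_old).
Step 3:
                  X         A         C         J
  Initial    0.1788 1.8133e-06    0.1694     1.325
  Change  -2.7153e-05 2.7153e-05 8.1458e-05 2.7153e-05
  Equil      0.1788 2.8966e-05    0.1695     1.325
  solve Keq expr → x = 2.7153e-05; check Q = 1.0450e-06

Direction: forward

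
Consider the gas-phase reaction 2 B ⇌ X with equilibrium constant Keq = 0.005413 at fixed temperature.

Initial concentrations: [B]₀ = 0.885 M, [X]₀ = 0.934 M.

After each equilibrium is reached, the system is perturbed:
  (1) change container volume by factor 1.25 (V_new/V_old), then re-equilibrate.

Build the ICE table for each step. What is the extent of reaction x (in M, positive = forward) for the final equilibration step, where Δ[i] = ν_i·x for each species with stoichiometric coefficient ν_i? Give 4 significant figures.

Q₀ = 1.193 vs Keq = 0.005413 ⇒ Q>K, reverse
Step 1:
                  B         X
  I           0.885     0.934
  C           1.791   -0.8953
  E           2.676   0.03875
  solve Keq expr → x = -0.8953; check Q = 0.005413
Then change container volume by factor 1.25 (V_new/V_old).
Step 2:
                  B         X
  I            2.14     0.031
  C         0.01185 -0.005924
  E           2.152   0.02507
  solve Keq expr → x = -0.005924; check Q = 0.005413

x = -0.005924 M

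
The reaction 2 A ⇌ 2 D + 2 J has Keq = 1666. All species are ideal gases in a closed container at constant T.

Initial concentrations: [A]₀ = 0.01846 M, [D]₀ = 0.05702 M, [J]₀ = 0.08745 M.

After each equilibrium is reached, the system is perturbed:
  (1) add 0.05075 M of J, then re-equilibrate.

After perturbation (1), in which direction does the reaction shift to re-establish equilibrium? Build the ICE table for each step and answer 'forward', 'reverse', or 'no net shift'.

Q₀ = 0.07296 vs Keq = 1666 ⇒ Q<K, forward
Step 1:
                   A          D          J
  I          0.01846    0.05702    0.08745
  C         -0.01827    0.01827    0.01827
  E       1.9499e-04    0.07529     0.1057
  solve Keq expr → x = 0.009133; check Q = 1666
Then add 0.05075 M of J.
Step 2:
                   A          D          J
  I       1.9499e-04    0.07529     0.1565
  C       9.3078e-05 -9.3078e-05 -9.3078e-05
  E       2.8807e-04    0.07519     0.1564
  solve Keq expr → x = -4.6539e-05; check Q = 1666

Direction: reverse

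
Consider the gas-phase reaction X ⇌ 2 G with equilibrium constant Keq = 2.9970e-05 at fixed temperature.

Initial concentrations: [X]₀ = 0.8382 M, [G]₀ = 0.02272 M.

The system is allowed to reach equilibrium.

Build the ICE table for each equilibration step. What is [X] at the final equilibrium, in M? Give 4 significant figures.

Q₀ = 6.1584e-04 vs Keq = 2.9970e-05 ⇒ Q>K, reverse
Step 1:
                   X          G
  init        0.8382    0.02272
  Δ         0.008841   -0.01768
  eq           0.847   0.005038
  solve Keq expr → x = -0.008841; check Q = 2.9970e-05

[X]_eq = 0.847 M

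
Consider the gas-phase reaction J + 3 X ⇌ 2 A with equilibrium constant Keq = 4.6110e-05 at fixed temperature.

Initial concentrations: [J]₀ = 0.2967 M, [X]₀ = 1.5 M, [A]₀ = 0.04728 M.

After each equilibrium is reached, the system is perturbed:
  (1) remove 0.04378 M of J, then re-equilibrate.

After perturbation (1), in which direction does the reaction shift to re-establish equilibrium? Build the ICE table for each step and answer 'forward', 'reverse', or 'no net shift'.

Direction: reverse

Q₀ = 0.002232 vs Keq = 4.6110e-05 ⇒ Q>K, reverse
Step 1:
                   J          X          A
  init        0.2967        1.5    0.04728
  Δ          0.01992    0.05976   -0.03984
  eq          0.3166       1.56   0.007443
  solve Keq expr → x = -0.01992; check Q = 4.6110e-05
Then remove 0.04378 M of J.
Step 2:
                   J          X          A
  init        0.2728       1.56   0.007443
  Δ       2.6258e-04 7.8774e-04 -5.2516e-04
  eq          0.2731      1.561   0.006918
  solve Keq expr → x = -2.6258e-04; check Q = 4.6110e-05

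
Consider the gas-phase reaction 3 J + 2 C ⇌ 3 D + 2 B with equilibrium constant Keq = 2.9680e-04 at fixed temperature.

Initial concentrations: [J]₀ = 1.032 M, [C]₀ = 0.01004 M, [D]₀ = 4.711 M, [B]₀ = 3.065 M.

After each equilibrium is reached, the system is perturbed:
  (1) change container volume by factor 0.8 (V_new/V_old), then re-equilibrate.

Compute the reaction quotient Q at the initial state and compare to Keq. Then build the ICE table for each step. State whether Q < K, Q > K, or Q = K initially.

Q₀ = 8.8653e+06 vs Keq = 2.9680e-04 ⇒ Q>K, reverse
Step 1:
                    J           C           D           B
  Initial       1.032     0.01004       4.711       3.065
  Change        3.798       2.532      -3.798      -2.532
  Equil          4.83       2.542      0.9129       0.533
  solve Keq expr → x = -1.266; check Q = 2.9680e-04
Then change container volume by factor 0.8 (V_new/V_old).
Step 2:
                    J           C           D           B
  Initial       6.038       3.178       1.141      0.6662
  Change            0           0           0           0
  Equil         6.038       3.178       1.141      0.6662
  solve Keq expr → x = 0; check Q = 2.9680e-04

Q₀ = 8.8653e+06; Q > K (proceeds reverse)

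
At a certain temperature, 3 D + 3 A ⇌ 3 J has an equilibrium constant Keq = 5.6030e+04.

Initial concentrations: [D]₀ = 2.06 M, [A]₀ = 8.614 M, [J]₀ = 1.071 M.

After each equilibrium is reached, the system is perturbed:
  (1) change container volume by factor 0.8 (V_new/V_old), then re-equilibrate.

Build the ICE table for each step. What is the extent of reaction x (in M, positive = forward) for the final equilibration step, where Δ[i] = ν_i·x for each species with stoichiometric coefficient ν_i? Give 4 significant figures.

x = 0.001029 M

Q₀ = 2.1986e-04 vs Keq = 5.6030e+04 ⇒ Q<K, forward
Step 1:
                   D          A          J
  I             2.06      8.614      1.071
  C           -2.048     -2.048      2.048
  E          0.01241      6.566      3.119
  solve Keq expr → x = 0.6825; check Q = 5.6030e+04
Then change container volume by factor 0.8 (V_new/V_old).
Step 2:
                   D          A          J
  I          0.01551      8.208      3.898
  C        -0.003088  -0.003088   0.003088
  E          0.01243      8.205      3.901
  solve Keq expr → x = 0.001029; check Q = 5.6030e+04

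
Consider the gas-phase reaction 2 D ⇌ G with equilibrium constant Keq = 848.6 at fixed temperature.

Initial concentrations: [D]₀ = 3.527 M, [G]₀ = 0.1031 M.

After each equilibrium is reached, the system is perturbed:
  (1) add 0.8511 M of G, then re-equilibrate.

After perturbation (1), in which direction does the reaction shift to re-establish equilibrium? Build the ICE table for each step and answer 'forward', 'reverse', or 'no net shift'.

Direction: reverse

Q₀ = 0.008288 vs Keq = 848.6 ⇒ Q<K, forward
Step 1:
                    D           G
  init          3.527      0.1031
  Δ             -3.48        1.74
  eq          0.04661       1.843
  solve Keq expr → x = 1.74; check Q = 848.6
Then add 0.8511 M of G.
Step 2:
                    D           G
  init        0.04661       2.694
  Δ          0.009691   -0.004845
  eq           0.0563        2.69
  solve Keq expr → x = -0.004845; check Q = 848.6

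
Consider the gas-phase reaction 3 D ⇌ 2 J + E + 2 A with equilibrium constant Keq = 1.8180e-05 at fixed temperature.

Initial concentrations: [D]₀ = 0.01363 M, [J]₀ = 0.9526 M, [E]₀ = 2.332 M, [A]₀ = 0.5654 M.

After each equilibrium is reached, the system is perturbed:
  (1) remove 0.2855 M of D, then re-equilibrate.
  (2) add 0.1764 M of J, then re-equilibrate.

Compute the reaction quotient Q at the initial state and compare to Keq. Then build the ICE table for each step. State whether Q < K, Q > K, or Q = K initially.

Q₀ = 2.6716e+05 vs Keq = 1.8180e-05 ⇒ Q>K, reverse
Step 1:
                  D         J         E         A
  Initial   0.01363    0.9526     2.332    0.5654
  Change     0.8392   -0.5594   -0.2797   -0.5594
  Equil      0.8528    0.3932     2.052  0.005962
  solve Keq expr → x = -0.2797; check Q = 1.8180e-05
Then remove 0.2855 M of D.
Step 2:
                  D         J         E         A
  Initial    0.5673    0.3932     2.052  0.005962
  Change   0.004004 -0.002669 -0.001335 -0.002669
  Equil      0.5713    0.3905     2.051  0.003292
  solve Keq expr → x = -0.001335; check Q = 1.8180e-05
Then add 0.1764 M of J.
Step 3:
                  D         J         E         A
  Initial    0.5713    0.5669     2.051  0.003292
  Change   0.001517 -0.001011 -5.0553e-04 -0.001011
  Equil      0.5728    0.5659      2.05  0.002281
  solve Keq expr → x = -5.0553e-04; check Q = 1.8180e-05

Q₀ = 2.6716e+05; Q > K (proceeds reverse)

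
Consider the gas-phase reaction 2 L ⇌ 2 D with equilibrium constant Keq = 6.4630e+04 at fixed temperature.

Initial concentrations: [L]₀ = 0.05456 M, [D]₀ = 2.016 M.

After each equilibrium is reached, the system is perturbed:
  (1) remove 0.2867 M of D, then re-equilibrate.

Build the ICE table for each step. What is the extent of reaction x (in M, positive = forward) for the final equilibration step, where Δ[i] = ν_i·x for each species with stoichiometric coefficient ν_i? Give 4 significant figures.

x = 5.6166e-04 M

Q₀ = 1365 vs Keq = 6.4630e+04 ⇒ Q<K, forward
Step 1:
                   L          D
  init       0.05456      2.016
  Δ         -0.04645    0.04645
  eq        0.008113      2.062
  solve Keq expr → x = 0.02322; check Q = 6.4630e+04
Then remove 0.2867 M of D.
Step 2:
                   L          D
  init      0.008113      1.776
  Δ        -0.001123   0.001123
  eq        0.006989      1.777
  solve Keq expr → x = 5.6166e-04; check Q = 6.4630e+04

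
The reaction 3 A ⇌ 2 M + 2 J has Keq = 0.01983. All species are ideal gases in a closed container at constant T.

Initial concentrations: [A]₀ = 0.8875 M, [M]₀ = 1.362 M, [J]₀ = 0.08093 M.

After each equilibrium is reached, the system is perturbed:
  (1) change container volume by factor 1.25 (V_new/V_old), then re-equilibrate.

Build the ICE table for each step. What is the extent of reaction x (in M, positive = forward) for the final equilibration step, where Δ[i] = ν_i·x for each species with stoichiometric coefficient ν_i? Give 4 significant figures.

Q₀ = 0.01738 vs Keq = 0.01983 ⇒ Q<K, forward
Step 1:
                    A           M           J
  init         0.8875       1.362     0.08093
  Δ         -0.006455    0.004304    0.004304
  eq            0.881       1.366     0.08523
  solve Keq expr → x = 0.002152; check Q = 0.01983
Then change container volume by factor 1.25 (V_new/V_old).
Step 2:
                    A           M           J
  init         0.7048       1.093     0.06819
  Δ         -0.009212    0.006141    0.006141
  eq           0.6956       1.099     0.07433
  solve Keq expr → x = 0.003071; check Q = 0.01983

x = 0.003071 M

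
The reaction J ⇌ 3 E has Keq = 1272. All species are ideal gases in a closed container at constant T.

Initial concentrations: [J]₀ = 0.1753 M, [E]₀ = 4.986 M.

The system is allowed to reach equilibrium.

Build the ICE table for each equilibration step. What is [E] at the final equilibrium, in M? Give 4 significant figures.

[E]_eq = 5.183 M

Q₀ = 707.1 vs Keq = 1272 ⇒ Q<K, forward
Step 1:
                   J          E
  Initial     0.1753      4.986
  Change    -0.06581     0.1974
  Equil       0.1095      5.183
  solve Keq expr → x = 0.06581; check Q = 1272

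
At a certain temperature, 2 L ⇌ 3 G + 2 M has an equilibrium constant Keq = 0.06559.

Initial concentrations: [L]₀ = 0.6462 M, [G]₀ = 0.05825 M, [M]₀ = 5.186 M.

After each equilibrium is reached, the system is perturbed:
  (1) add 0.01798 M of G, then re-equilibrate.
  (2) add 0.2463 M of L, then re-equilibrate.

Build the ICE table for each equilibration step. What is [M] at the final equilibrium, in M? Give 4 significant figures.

Q₀ = 0.01273 vs Keq = 0.06559 ⇒ Q<K, forward
Step 1:
                   L          G          M
  init        0.6462    0.05825      5.186
  Δ          -0.0262    0.03929     0.0262
  eq            0.62    0.09754      5.212
  solve Keq expr → x = 0.0131; check Q = 0.06559
Then add 0.01798 M of G.
Step 2:
                   L          G          M
  init          0.62     0.1155      5.212
  Δ          0.01112   -0.01668   -0.01112
  eq          0.6311    0.09885      5.201
  solve Keq expr → x = -0.005559; check Q = 0.06559
Then add 0.2463 M of L.
Step 3:
                   L          G          M
  init        0.8774    0.09885      5.201
  Δ         -0.01509    0.02263    0.01509
  eq          0.8623     0.1215      5.216
  solve Keq expr → x = 0.007544; check Q = 0.06559

[M]_eq = 5.216 M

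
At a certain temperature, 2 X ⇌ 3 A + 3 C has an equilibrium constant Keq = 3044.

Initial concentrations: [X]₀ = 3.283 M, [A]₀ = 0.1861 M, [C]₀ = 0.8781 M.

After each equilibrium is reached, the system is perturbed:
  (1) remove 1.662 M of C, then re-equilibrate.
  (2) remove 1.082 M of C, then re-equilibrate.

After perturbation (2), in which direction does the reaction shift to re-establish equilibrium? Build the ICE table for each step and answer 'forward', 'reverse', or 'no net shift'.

Q₀ = 4.0488e-04 vs Keq = 3044 ⇒ Q<K, forward
Step 1:
                    X           A           C
  I             3.283      0.1861      0.8781
  C            -2.234       3.351       3.351
  E             1.049       3.537       4.229
  solve Keq expr → x = 1.117; check Q = 3044
Then remove 1.662 M of C.
Step 2:
                    X           A           C
  I             1.049       3.537       2.567
  C           -0.2962      0.4443      0.4443
  E            0.7526       3.982       3.012
  solve Keq expr → x = 0.1481; check Q = 3044
Then remove 1.082 M of C.
Step 3:
                    X           A           C
  I            0.7526       3.982        1.93
  C           -0.2099      0.3148      0.3148
  E            0.5428       4.296       2.244
  solve Keq expr → x = 0.1049; check Q = 3044

Direction: forward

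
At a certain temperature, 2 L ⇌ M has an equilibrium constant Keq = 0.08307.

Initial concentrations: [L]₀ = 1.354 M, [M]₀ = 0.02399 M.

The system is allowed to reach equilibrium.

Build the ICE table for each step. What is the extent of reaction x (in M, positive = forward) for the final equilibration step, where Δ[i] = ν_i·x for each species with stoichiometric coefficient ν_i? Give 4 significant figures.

x = 0.09036 M

Q₀ = 0.01309 vs Keq = 0.08307 ⇒ Q<K, forward
Step 1:
                    L           M
  I             1.354     0.02399
  C           -0.1807     0.09036
  E             1.173      0.1144
  solve Keq expr → x = 0.09036; check Q = 0.08307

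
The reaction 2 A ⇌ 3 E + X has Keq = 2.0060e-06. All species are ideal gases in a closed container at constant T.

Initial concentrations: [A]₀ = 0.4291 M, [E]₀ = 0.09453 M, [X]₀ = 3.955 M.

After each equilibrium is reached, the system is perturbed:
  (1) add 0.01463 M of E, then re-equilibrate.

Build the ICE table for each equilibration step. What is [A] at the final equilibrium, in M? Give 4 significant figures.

[A]_eq = 0.4985 M

Q₀ = 0.01814 vs Keq = 2.0060e-06 ⇒ Q>K, reverse
Step 1:
                  A         E         X
  Initial    0.4291   0.09453     3.955
  Change    0.05971  -0.08957  -0.02986
  Equil      0.4888  0.004961     3.925
  solve Keq expr → x = -0.02986; check Q = 2.0060e-06
Then add 0.01463 M of E.
Step 2:
                  A         E         X
  Initial    0.4888   0.01959     3.925
  Change   0.009708  -0.01456 -0.004854
  Equil      0.4985  0.005029      3.92
  solve Keq expr → x = -0.004854; check Q = 2.0060e-06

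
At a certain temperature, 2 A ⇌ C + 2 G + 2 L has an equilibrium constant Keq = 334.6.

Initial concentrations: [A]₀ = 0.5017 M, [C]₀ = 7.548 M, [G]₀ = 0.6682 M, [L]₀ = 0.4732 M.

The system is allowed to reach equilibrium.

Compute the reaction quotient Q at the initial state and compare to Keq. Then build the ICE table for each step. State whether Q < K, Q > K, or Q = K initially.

Q₀ = 2.998 vs Keq = 334.6 ⇒ Q<K, forward
Step 1:
                  A         C         G         L
  init       0.5017     7.548    0.6682    0.4732
  Δ         -0.3689    0.1845    0.3689    0.3689
  eq         0.1328     7.732     1.037    0.8421
  solve Keq expr → x = 0.1845; check Q = 334.6

Q₀ = 2.998; Q < K (proceeds forward)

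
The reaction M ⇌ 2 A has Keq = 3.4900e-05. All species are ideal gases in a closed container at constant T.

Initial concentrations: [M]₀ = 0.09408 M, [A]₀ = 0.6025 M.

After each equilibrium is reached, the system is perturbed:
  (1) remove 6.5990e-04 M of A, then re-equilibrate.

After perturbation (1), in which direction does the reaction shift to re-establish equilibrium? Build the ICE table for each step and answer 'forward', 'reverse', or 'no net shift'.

Direction: forward

Q₀ = 3.858 vs Keq = 3.4900e-05 ⇒ Q>K, reverse
Step 1:
                   M          A
  init       0.09408     0.6025
  Δ           0.2994    -0.5988
  eq          0.3935   0.003706
  solve Keq expr → x = -0.2994; check Q = 3.4900e-05
Then remove 6.5990e-04 M of A.
Step 2:
                   M          A
  init        0.3935   0.003046
  Δ       -3.2917e-04 6.5835e-04
  eq          0.3931   0.003704
  solve Keq expr → x = 3.2917e-04; check Q = 3.4900e-05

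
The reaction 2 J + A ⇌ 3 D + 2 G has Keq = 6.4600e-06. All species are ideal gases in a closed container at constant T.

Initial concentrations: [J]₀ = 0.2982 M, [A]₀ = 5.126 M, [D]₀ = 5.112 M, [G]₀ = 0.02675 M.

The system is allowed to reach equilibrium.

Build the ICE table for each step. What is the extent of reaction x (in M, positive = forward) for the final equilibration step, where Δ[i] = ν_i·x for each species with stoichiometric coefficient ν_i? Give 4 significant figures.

Q₀ = 0.2097 vs Keq = 6.4600e-06 ⇒ Q>K, reverse
Step 1:
                    J           A           D           G
  I            0.2982       5.126       5.112     0.02675
  C           0.02659     0.01329    -0.03988    -0.02659
  E            0.3248       5.139       5.072  1.6383e-04
  solve Keq expr → x = -0.01329; check Q = 6.4600e-06

x = -0.01329 M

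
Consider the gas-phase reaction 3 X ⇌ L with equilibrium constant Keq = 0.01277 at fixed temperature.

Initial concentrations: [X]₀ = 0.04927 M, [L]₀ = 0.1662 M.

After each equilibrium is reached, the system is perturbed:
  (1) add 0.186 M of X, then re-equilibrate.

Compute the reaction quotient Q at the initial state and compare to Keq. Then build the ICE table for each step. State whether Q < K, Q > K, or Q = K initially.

Q₀ = 1390 vs Keq = 0.01277 ⇒ Q>K, reverse
Step 1:
                   X          L
  init       0.04927     0.1662
  Δ           0.4925    -0.1642
  eq          0.5418   0.002031
  solve Keq expr → x = -0.1642; check Q = 0.01277
Then add 0.186 M of X.
Step 2:
                   X          L
  init        0.7278   0.002031
  Δ        -0.008183   0.002728
  eq          0.7196   0.004758
  solve Keq expr → x = 0.002728; check Q = 0.01277

Q₀ = 1390; Q > K (proceeds reverse)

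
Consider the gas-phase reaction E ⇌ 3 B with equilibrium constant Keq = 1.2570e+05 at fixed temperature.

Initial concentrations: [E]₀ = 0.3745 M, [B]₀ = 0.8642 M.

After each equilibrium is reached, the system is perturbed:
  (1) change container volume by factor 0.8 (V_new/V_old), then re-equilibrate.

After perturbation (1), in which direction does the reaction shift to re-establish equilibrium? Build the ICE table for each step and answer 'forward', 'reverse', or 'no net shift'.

Q₀ = 1.723 vs Keq = 1.2570e+05 ⇒ Q<K, forward
Step 1:
                    E           B
  Initial      0.3745      0.8642
  Change      -0.3744       1.123
  Equil    6.2459e-05       1.988
  solve Keq expr → x = 0.3744; check Q = 1.2570e+05
Then change container volume by factor 0.8 (V_new/V_old).
Step 2:
                    E           B
  Initial  7.8074e-05       2.484
  Change   4.3897e-05 -1.3169e-04
  Equil    1.2197e-04       2.484
  solve Keq expr → x = -4.3897e-05; check Q = 1.2570e+05

Direction: reverse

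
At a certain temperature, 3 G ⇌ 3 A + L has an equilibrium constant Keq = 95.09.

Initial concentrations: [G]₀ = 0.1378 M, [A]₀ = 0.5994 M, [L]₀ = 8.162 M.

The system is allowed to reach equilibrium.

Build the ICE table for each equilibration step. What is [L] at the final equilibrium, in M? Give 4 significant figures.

Q₀ = 671.7 vs Keq = 95.09 ⇒ Q>K, reverse
Step 1:
                    G           A           L
  init         0.1378      0.5994       8.162
  Δ           0.08767    -0.08767    -0.02922
  eq           0.2255      0.5117       8.133
  solve Keq expr → x = -0.02922; check Q = 95.09

[L]_eq = 8.133 M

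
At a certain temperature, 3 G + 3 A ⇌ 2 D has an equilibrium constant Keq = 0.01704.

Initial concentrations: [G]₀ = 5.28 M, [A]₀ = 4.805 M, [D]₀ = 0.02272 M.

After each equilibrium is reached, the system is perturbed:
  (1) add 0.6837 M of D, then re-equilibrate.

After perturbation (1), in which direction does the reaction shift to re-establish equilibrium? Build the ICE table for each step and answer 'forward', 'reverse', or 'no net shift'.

Direction: reverse

Q₀ = 3.1611e-08 vs Keq = 0.01704 ⇒ Q<K, forward
Step 1:
                   G          A          D
  init          5.28      4.805    0.02272
  Δ            -2.64      -2.64       1.76
  eq            2.64      2.165      1.783
  solve Keq expr → x = 0.8801; check Q = 0.01704
Then add 0.6837 M of D.
Step 2:
                   G          A          D
  init          2.64      2.165      2.467
  Δ           0.2186     0.2186    -0.1458
  eq           2.858      2.383      2.321
  solve Keq expr → x = -0.07288; check Q = 0.01704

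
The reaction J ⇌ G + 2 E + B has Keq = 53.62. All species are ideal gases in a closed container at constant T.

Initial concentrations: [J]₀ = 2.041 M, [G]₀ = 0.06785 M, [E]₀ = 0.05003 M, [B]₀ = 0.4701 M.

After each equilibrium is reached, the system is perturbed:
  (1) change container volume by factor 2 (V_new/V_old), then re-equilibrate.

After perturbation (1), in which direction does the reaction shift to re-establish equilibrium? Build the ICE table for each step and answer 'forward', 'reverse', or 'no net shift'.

Q₀ = 3.9116e-05 vs Keq = 53.62 ⇒ Q<K, forward
Step 1:
                   J          G          E          B
  init         2.041    0.06785    0.05003     0.4701
  Δ           -1.502      1.502      3.004      1.502
  eq          0.5388       1.57      3.054      1.972
  solve Keq expr → x = 1.502; check Q = 53.62
Then change container volume by factor 2 (V_new/V_old).
Step 2:
                   J          G          E          B
  init        0.2694      0.785      1.527     0.9862
  Δ          -0.1912     0.1912     0.3824     0.1912
  eq         0.07817     0.9763       1.91      1.177
  solve Keq expr → x = 0.1912; check Q = 53.62

Direction: forward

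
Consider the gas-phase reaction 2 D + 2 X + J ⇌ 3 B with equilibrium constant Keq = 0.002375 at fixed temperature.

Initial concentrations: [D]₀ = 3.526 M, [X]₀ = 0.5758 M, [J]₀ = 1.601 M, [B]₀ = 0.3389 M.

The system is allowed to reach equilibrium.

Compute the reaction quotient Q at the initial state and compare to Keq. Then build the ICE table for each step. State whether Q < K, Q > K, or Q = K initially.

Q₀ = 0.005898; Q > K (proceeds reverse)

Q₀ = 0.005898 vs Keq = 0.002375 ⇒ Q>K, reverse
Step 1:
                   D          X          J          B
  init         3.526     0.5758      1.601     0.3389
  Δ          0.04757    0.04757    0.02379   -0.07136
  eq           3.574     0.6234      1.625     0.2675
  solve Keq expr → x = -0.02379; check Q = 0.002375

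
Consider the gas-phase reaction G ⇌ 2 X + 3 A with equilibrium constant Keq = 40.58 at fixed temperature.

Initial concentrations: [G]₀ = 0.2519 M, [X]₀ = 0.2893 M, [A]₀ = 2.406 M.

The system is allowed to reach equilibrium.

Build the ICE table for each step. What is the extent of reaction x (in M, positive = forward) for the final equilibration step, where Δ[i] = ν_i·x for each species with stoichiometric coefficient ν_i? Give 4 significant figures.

Q₀ = 4.628 vs Keq = 40.58 ⇒ Q<K, forward
Step 1:
                    G           X           A
  Initial      0.2519      0.2893       2.406
  Change      -0.1144      0.2288      0.3433
  Equil        0.1375      0.5181       2.749
  solve Keq expr → x = 0.1144; check Q = 40.58

x = 0.1144 M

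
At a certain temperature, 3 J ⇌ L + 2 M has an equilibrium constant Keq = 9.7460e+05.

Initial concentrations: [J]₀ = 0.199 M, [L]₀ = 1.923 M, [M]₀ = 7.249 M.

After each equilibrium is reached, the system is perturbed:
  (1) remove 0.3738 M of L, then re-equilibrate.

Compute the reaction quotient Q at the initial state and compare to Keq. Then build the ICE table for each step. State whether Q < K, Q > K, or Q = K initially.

Q₀ = 1.2823e+04 vs Keq = 9.7460e+05 ⇒ Q<K, forward
Step 1:
                  J         L         M
  I           0.199     1.923     7.249
  C         -0.1512   0.05039    0.1008
  E         0.04782     1.973      7.35
  solve Keq expr → x = 0.05039; check Q = 9.7460e+05
Then remove 0.3738 M of L.
Step 2:
                  J         L         M
  I         0.04782       1.6      7.35
  C       -0.003215  0.001072  0.002143
  E         0.04461     1.601     7.352
  solve Keq expr → x = 0.001072; check Q = 9.7460e+05

Q₀ = 1.2823e+04; Q < K (proceeds forward)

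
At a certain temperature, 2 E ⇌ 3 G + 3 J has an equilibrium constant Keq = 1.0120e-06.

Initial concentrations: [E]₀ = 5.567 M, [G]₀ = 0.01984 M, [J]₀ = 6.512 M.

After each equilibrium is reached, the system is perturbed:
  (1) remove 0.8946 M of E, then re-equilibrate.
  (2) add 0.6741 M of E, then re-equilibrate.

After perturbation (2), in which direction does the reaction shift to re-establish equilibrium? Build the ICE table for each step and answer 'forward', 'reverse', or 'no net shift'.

Q₀ = 6.9587e-05 vs Keq = 1.0120e-06 ⇒ Q>K, reverse
Step 1:
                   E          G          J
  Initial      5.567    0.01984      6.512
  Change    0.009987   -0.01498   -0.01498
  Equil        5.577    0.00486      6.497
  solve Keq expr → x = -0.004993; check Q = 1.0120e-06
Then remove 0.8946 M of E.
Step 2:
                   E          G          J
  Initial      4.682    0.00486      6.497
  Change  3.5607e-04 -5.3411e-04 -5.3411e-04
  Equil        4.683   0.004326      6.496
  solve Keq expr → x = -1.7804e-04; check Q = 1.0120e-06
Then add 0.6741 M of E.
Step 3:
                   E          G          J
  Initial      5.357   0.004326      6.496
  Change  -2.7020e-04 4.0530e-04 4.0530e-04
  Equil        5.357   0.004731      6.497
  solve Keq expr → x = 1.3510e-04; check Q = 1.0120e-06

Direction: forward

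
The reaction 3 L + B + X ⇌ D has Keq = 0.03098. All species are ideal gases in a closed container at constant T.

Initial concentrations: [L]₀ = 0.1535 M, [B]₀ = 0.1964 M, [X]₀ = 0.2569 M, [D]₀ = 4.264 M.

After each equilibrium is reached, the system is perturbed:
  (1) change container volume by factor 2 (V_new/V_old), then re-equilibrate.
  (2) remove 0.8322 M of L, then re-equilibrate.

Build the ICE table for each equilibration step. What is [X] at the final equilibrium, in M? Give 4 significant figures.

[X]_eq = 1.281 M

Q₀ = 2.3366e+04 vs Keq = 0.03098 ⇒ Q>K, reverse
Step 1:
                    L           B           X           D
  Initial      0.1535      0.1964      0.2569       4.264
  Change        3.539        1.18        1.18       -1.18
  Equil         3.693       1.376       1.437       3.084
  solve Keq expr → x = -1.18; check Q = 0.03098
Then change container volume by factor 2 (V_new/V_old).
Step 2:
                    L           B           X           D
  Initial       1.846      0.6881      0.7183       1.542
  Change        1.237      0.4123      0.4123     -0.4123
  Equil         3.083         1.1       1.131        1.13
  solve Keq expr → x = -0.4123; check Q = 0.03098
Then remove 0.8322 M of L.
Step 3:
                    L           B           X           D
  Initial       2.251         1.1       1.131        1.13
  Change       0.4511      0.1504      0.1504     -0.1504
  Equil         2.702       1.251       1.281      0.9794
  solve Keq expr → x = -0.1504; check Q = 0.03098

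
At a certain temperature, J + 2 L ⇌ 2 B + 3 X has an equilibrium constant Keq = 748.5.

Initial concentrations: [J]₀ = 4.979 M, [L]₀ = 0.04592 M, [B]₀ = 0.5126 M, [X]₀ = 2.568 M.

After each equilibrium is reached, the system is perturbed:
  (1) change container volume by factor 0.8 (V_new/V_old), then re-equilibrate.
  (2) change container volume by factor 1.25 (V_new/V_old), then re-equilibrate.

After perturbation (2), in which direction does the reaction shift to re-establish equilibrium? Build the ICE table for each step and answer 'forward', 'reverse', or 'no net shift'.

Direction: forward

Q₀ = 423.8 vs Keq = 748.5 ⇒ Q<K, forward
Step 1:
                   J          L          B          X
  init         4.979    0.04592     0.5126      2.568
  Δ        -0.005166   -0.01033    0.01033     0.0155
  eq           4.974    0.03559     0.5229      2.583
  solve Keq expr → x = 0.005166; check Q = 748.5
Then change container volume by factor 0.8 (V_new/V_old).
Step 2:
                   J          L          B          X
  init         6.217    0.04449     0.6537      3.229
  Δ         0.004941   0.009883  -0.009883   -0.01482
  eq           6.222    0.05437     0.6438      3.215
  solve Keq expr → x = -0.004941; check Q = 748.5
Then change container volume by factor 1.25 (V_new/V_old).
Step 3:
                   J          L          B          X
  init         4.978    0.04349      0.515      2.572
  Δ        -0.003953  -0.007906   0.007906    0.01186
  eq           4.974    0.03559     0.5229      2.583
  solve Keq expr → x = 0.003953; check Q = 748.5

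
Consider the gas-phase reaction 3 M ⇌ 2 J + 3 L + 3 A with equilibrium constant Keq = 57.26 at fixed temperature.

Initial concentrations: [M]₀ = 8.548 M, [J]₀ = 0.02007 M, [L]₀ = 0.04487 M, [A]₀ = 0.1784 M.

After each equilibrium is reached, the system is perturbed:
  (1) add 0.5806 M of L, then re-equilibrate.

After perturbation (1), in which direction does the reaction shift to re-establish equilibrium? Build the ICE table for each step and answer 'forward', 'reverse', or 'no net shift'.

Direction: reverse

Q₀ = 3.3079e-13 vs Keq = 57.26 ⇒ Q<K, forward
Step 1:
                  M         J         L         A
  Initial     8.548   0.02007   0.04487    0.1784
  Change     -3.322     2.215     3.322     3.322
  Equil       5.226     2.235     3.367       3.5
  solve Keq expr → x = 1.107; check Q = 57.26
Then add 0.5806 M of L.
Step 2:
                  M         J         L         A
  Initial     5.226     2.235     3.947       3.5
  Change     0.1685   -0.1123   -0.1685   -0.1685
  Equil       5.395     2.122     3.779     3.332
  solve Keq expr → x = -0.05617; check Q = 57.26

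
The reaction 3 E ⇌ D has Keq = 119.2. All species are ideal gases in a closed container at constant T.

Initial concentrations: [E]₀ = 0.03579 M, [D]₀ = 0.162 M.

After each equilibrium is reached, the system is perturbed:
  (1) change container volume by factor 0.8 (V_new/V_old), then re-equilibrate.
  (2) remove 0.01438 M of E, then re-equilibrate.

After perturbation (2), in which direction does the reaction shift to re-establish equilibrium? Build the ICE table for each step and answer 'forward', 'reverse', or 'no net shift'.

Direction: reverse

Q₀ = 3534 vs Keq = 119.2 ⇒ Q>K, reverse
Step 1:
                  E         D
  Initial   0.03579     0.162
  Change    0.06943  -0.02314
  Equil      0.1052    0.1389
  solve Keq expr → x = -0.02314; check Q = 119.2
Then change container volume by factor 0.8 (V_new/V_old).
Step 2:
                  E         D
  Initial    0.1315    0.1736
  Change   -0.01696  0.005654
  Equil      0.1146    0.1792
  solve Keq expr → x = 0.005654; check Q = 119.2
Then remove 0.01438 M of E.
Step 3:
                  E         D
  Initial    0.1002    0.1792
  Change    0.01342 -0.004473
  Equil      0.1136    0.1748
  solve Keq expr → x = -0.004473; check Q = 119.2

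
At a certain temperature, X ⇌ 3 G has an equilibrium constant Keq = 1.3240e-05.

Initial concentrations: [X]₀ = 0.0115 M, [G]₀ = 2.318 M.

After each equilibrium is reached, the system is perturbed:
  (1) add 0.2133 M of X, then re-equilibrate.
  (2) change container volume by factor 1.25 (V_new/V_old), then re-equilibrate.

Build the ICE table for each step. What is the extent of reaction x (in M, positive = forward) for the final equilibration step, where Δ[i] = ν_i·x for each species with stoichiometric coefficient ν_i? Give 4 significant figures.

x = 0.001005 M

Q₀ = 1083 vs Keq = 1.3240e-05 ⇒ Q>K, reverse
Step 1:
                   X          G
  Initial     0.0115      2.318
  Change      0.7654     -2.296
  Equil       0.7769    0.02175
  solve Keq expr → x = -0.7654; check Q = 1.3240e-05
Then add 0.2133 M of X.
Step 2:
                   X          G
  Initial     0.9902    0.02175
  Change  -6.0895e-04   0.001827
  Equil       0.9896    0.02357
  solve Keq expr → x = 6.0895e-04; check Q = 1.3240e-05
Then change container volume by factor 1.25 (V_new/V_old).
Step 3:
                   X          G
  Initial     0.7917    0.01886
  Change   -0.001005   0.003016
  Equil       0.7907    0.02188
  solve Keq expr → x = 0.001005; check Q = 1.3240e-05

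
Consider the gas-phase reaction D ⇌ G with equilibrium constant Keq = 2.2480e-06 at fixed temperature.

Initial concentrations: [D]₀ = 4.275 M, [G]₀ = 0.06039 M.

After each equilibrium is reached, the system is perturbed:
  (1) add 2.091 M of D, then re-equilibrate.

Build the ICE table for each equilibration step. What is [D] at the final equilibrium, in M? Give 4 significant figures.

[D]_eq = 6.426 M

Q₀ = 0.01413 vs Keq = 2.2480e-06 ⇒ Q>K, reverse
Step 1:
                   D          G
  Initial      4.275    0.06039
  Change     0.06038   -0.06038
  Equil        4.335 9.7459e-06
  solve Keq expr → x = -0.06038; check Q = 2.2480e-06
Then add 2.091 M of D.
Step 2:
                   D          G
  Initial      6.426 9.7459e-06
  Change  -4.7006e-06 4.7006e-06
  Equil        6.426 1.4446e-05
  solve Keq expr → x = 4.7006e-06; check Q = 2.2480e-06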